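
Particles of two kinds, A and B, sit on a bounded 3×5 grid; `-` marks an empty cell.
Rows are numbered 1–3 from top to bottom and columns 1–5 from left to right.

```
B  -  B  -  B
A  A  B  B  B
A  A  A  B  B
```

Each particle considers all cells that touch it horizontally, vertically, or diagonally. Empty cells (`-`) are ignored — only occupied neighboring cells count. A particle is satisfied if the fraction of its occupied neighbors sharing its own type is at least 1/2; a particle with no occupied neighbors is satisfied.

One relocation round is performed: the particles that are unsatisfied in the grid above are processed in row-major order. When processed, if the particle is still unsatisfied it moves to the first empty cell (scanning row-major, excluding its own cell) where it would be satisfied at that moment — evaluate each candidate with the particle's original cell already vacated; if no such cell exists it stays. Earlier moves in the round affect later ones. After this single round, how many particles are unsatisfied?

Initially unsatisfied (in order): (1,1), (3,3).
  (1,1) → (1,2).
  (3,3) → (1,1).
Resulting grid:
A B B - B
A A B B B
A A - B B
Unsatisfied now: (1,2).

1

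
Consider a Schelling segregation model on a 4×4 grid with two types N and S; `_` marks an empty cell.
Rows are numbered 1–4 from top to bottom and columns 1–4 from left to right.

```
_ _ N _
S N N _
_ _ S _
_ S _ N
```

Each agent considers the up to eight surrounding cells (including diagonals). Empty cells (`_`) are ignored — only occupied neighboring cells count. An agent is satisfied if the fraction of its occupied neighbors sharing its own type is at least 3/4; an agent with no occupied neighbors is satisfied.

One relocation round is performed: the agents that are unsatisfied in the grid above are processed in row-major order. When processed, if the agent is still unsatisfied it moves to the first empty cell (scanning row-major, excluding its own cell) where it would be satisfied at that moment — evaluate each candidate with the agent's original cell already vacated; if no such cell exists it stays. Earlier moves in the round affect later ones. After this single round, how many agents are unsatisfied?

Initially unsatisfied (in order): (2,1), (2,2), (2,3), (3,3), (4,4).
  (2,1) → (4,1).
  (2,2) → (1,1).
  (2,3) → (1,2).
  (3,3) → (3,1).
  (4,4): now satisfied by earlier moves; stays.
Resulting grid:
N N N _
_ _ _ _
S _ _ _
S S _ N
All satisfied now.

0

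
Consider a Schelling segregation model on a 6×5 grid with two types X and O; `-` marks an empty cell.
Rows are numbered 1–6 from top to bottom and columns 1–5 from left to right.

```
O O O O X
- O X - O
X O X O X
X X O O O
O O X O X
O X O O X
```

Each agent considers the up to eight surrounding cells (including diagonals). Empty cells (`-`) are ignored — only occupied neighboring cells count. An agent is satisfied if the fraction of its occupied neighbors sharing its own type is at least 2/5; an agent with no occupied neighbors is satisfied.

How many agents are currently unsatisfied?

9

Row 1: (1,1)O 2/2 satisfied · (1,2)O 3/4 satisfied · (1,3)O 3/4 satisfied · (1,4)O 2/4 satisfied · (1,5)X 0/2 not
Row 2: (2,2)O 4/7 satisfied · (2,3)X 1/7 not · (2,5)O 2/4 satisfied
Row 3: (3,1)X 2/4 satisfied · (3,2)O 2/7 not · (3,3)X 2/7 not · (3,4)O 4/7 satisfied · (3,5)X 0/4 not
Row 4: (4,1)X 2/5 satisfied · (4,2)X 4/8 satisfied · (4,3)O 5/8 satisfied · (4,4)O 4/8 satisfied · (4,5)O 3/5 satisfied
Row 5: (5,1)O 2/5 satisfied · (5,2)O 4/8 satisfied · (5,3)X 2/8 not · (5,4)O 5/8 satisfied · (5,5)X 1/5 not
Row 6: (6,1)O 2/3 satisfied · (6,2)X 1/5 not · (6,3)O 3/5 satisfied · (6,4)O 2/5 satisfied · (6,5)X 1/3 not
Unsatisfied: (1,5), (2,3), (3,2), (3,3), (3,5), (5,3), (5,5), (6,2), (6,5) — 9 in total.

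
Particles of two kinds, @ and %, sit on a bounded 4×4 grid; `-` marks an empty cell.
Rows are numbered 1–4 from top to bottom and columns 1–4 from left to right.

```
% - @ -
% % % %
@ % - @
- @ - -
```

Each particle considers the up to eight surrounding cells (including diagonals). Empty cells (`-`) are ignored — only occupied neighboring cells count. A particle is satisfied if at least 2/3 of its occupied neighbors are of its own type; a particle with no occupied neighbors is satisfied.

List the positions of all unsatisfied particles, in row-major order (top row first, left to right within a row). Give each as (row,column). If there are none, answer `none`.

(1,3), (2,3), (2,4), (3,1), (3,2), (3,4), (4,2)

(1,1)% 2/2 ✓
(1,3)@ 0/3 ✗
(2,1)% 3/4 ✓
(2,2)% 4/6 ✓
(2,3)% 3/5 ✗
(2,4)% 1/3 ✗
(3,1)@ 1/4 ✗
(3,2)% 3/5 ✗
(3,4)@ 0/2 ✗
(4,2)@ 1/2 ✗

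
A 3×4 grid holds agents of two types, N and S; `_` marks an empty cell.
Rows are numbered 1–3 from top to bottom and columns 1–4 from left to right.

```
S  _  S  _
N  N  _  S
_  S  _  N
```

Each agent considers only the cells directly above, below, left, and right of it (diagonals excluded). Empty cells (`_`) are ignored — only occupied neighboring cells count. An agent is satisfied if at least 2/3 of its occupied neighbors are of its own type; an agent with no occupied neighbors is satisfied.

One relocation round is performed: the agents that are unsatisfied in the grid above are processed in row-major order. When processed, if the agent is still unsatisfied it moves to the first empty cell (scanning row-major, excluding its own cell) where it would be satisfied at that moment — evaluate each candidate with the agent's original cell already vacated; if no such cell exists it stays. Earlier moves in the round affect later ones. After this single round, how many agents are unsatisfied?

0

Initially unsatisfied (in order): (1,1), (2,1), (2,2), (2,4), (3,2), (3,4).
  (1,1) → (1,4).
  (2,1): now satisfied by earlier moves; stays.
  (2,2) → (1,1).
  (2,4) → (2,3).
  (3,2): now satisfied by earlier moves; stays.
  (3,4): now satisfied by earlier moves; stays.
Resulting grid:
N _ S S
N _ S _
_ S _ N
All satisfied now.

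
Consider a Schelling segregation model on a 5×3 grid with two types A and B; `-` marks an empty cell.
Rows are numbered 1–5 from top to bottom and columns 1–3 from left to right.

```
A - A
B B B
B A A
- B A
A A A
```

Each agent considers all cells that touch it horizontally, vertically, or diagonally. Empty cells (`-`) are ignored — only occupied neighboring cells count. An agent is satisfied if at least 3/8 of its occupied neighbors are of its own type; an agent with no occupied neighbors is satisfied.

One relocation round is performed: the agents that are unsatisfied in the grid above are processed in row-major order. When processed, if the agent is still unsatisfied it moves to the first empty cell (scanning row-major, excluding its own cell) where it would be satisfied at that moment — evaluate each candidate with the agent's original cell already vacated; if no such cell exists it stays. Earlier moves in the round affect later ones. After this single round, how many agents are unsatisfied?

1

Initially unsatisfied (in order): (1,1), (1,3), (2,3), (3,2), (4,2).
  (1,1) → (4,1).
  (1,3): no empty cell satisfies it; stays.
  (2,3) → (1,1).
  (3,2): now satisfied by earlier moves; stays.
  (4,2) → (1,2).
Resulting grid:
B B A
B B -
B A A
A - A
A A A
Unsatisfied now: (1,3).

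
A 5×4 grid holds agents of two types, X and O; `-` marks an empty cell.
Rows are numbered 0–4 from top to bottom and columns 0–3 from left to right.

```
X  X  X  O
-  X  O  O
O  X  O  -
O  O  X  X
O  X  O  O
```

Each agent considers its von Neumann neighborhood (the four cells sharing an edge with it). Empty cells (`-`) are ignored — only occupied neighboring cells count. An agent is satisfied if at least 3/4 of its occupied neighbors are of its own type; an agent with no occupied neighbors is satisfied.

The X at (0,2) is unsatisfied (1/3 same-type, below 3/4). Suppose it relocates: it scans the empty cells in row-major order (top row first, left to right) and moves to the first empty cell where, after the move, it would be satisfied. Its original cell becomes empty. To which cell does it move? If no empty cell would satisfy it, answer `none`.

none

Vacating (0,2). Empty cells in order:
  (1,0): 2/3 same-type → still unsatisfied.
  (2,3): 1/3 same-type → still unsatisfied.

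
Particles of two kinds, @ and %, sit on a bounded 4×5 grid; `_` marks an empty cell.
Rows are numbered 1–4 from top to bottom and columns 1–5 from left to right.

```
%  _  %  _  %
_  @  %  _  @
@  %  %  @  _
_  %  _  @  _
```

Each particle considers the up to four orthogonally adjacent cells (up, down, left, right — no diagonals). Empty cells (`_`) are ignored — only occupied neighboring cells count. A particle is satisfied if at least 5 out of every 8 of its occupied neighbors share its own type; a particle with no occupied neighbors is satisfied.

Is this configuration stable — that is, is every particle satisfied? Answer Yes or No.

No

Row 1: (1,1)% 0/0 satisfied · (1,3)% 1/1 satisfied · (1,5)% 0/1 not
Row 2: (2,2)@ 0/2 not · (2,3)% 2/3 satisfied · (2,5)@ 0/1 not
Row 3: (3,1)@ 0/1 not · (3,2)% 2/4 not · (3,3)% 2/3 satisfied · (3,4)@ 1/2 not
Row 4: (4,2)% 1/1 satisfied · (4,4)@ 1/1 satisfied
For instance (1,5) has only 0/1 same-type neighbors, below 5/8.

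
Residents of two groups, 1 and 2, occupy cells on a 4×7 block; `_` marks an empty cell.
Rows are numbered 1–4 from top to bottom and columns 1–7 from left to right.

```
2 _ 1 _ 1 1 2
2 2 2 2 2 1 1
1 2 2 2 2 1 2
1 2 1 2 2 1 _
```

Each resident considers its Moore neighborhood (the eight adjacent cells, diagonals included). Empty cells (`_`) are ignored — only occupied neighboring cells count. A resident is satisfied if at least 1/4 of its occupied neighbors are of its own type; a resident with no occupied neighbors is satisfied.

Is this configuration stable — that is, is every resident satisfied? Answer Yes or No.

No

Row 1: (1,1)2 2/2 ok · (1,3)1 0/3 unhappy · (1,5)1 2/4 ok · (1,6)1 3/5 ok · (1,7)2 0/3 unhappy
Row 2: (2,1)2 3/4 ok · (2,2)2 5/7 ok · (2,3)2 5/6 ok · (2,4)2 5/7 ok · (2,5)2 3/7 ok · (2,6)1 4/8 ok · (2,7)1 3/5 ok
Row 3: (3,1)1 1/5 unhappy · (3,2)2 5/8 ok · (3,3)2 7/8 ok · (3,4)2 7/8 ok · (3,5)2 5/8 ok · (3,6)1 3/7 ok · (3,7)2 0/4 unhappy
Row 4: (4,1)1 1/3 ok · (4,2)2 2/5 ok · (4,3)1 0/5 unhappy · (4,4)2 4/5 ok · (4,5)2 3/5 ok · (4,6)1 1/4 ok
For instance (1,3) has only 0/3 same-type neighbors, below 1/4.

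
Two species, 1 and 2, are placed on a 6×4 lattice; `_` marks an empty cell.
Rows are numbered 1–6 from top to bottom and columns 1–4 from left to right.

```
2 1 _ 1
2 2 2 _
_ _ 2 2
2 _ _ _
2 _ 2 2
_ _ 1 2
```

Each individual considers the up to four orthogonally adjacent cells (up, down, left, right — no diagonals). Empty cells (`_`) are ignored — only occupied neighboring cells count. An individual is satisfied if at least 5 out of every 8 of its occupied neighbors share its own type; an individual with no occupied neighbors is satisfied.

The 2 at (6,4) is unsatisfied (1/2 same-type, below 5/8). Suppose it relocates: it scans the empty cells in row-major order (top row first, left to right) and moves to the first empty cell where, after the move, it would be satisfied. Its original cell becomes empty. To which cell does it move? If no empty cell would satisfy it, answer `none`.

Vacating (6,4). Empty cells in order:
  (1,3): 1/3 same-type → still unsatisfied.
  (2,4): 2/3 same-type → satisfied — stop here.

(2,4)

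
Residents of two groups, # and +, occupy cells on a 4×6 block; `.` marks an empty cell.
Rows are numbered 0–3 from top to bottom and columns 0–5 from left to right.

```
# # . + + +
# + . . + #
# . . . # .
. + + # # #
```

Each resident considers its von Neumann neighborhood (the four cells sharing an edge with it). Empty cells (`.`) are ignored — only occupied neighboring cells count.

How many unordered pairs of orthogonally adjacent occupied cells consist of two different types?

6

Scan each occupied cell's neighbors to the right and below so each pair is counted once.
From row 0: 2 unlike of 7 pairs (running 2/7).
From row 1: 3 unlike of 4 pairs (running 5/11).
From row 2: 0 unlike of 1 pairs (running 5/12).
From row 3: 1 unlike of 4 pairs (running 6/16).
Total adjacent occupied pairs: 16; unlike-type pairs: 6.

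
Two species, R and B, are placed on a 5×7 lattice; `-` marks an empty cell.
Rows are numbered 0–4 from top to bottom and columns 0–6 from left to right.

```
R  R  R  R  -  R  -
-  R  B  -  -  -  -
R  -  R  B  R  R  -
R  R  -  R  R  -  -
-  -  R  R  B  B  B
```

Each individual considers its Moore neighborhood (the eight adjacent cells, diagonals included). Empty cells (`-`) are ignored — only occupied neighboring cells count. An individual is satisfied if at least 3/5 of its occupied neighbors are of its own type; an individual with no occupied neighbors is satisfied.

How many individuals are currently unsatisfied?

(0,0)R 2/2 satisfied
(0,1)R 3/4 satisfied
(0,2)R 3/4 satisfied
(0,3)R 1/2 not
(0,5)R 0/0 satisfied
(1,1)R 5/6 satisfied
(1,2)B 1/6 not
(2,0)R 3/3 satisfied
(2,2)R 3/5 satisfied
(2,3)B 1/5 not
(2,4)R 3/4 satisfied
(2,5)R 2/2 satisfied
(3,0)R 2/2 satisfied
(3,1)R 4/4 satisfied
(3,3)R 5/7 satisfied
(3,4)R 4/7 not
(4,2)R 3/3 satisfied
(4,3)R 3/4 satisfied
(4,4)B 1/4 not
(4,5)B 2/3 satisfied
(4,6)B 1/1 satisfied
Unsatisfied: (0,3), (1,2), (2,3), (3,4), (4,4) — 5 in total.

5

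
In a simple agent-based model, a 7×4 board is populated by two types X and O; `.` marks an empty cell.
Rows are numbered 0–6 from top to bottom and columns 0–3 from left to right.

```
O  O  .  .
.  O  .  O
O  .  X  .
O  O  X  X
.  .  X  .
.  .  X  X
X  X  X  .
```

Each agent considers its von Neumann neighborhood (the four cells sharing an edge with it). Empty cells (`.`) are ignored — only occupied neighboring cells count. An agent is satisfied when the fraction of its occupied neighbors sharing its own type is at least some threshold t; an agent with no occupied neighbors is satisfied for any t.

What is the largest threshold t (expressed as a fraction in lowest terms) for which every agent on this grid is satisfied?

1/2

Row 0: (0,0)O 1/1 · (0,1)O 2/2
Row 1: (1,1)O 1/1 · (1,3)O — no occupied neighbors
Row 2: (2,0)O 1/1 · (2,2)X 1/1
Row 3: (3,0)O 2/2 · (3,1)O 1/2 · (3,2)X 3/4 · (3,3)X 1/1
Row 4: (4,2)X 2/2
Row 5: (5,2)X 3/3 · (5,3)X 1/1
Row 6: (6,0)X 1/1 · (6,1)X 2/2 · (6,2)X 2/2
The smallest same-type fraction is 1/2 at (3,1), which reduces to 1/2. Any threshold above that leaves this agent unsatisfied.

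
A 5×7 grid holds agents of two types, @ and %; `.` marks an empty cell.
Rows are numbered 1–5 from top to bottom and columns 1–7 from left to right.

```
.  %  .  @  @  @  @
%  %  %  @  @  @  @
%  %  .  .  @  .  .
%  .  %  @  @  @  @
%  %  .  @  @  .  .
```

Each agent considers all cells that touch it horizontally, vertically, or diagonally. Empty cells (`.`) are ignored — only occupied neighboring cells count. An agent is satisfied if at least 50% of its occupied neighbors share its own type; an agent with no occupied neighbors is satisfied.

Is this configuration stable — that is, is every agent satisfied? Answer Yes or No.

Yes

(1,2)% 3/3 ok
(1,4)@ 3/4 ok
(1,5)@ 5/5 ok
(1,6)@ 5/5 ok
(1,7)@ 3/3 ok
(2,1)% 4/4 ok
(2,2)% 5/5 ok
(2,3)% 3/5 ok
(2,4)@ 4/5 ok
(2,5)@ 6/6 ok
(2,6)@ 6/6 ok
(2,7)@ 3/3 ok
(3,1)% 4/4 ok
(3,2)% 6/6 ok
(3,5)@ 6/6 ok
(4,1)% 4/4 ok
(4,3)% 2/4 ok
(4,4)@ 4/5 ok
(4,5)@ 5/5 ok
(4,6)@ 4/4 ok
(4,7)@ 1/1 ok
(5,1)% 2/2 ok
(5,2)% 3/3 ok
(5,4)@ 3/4 ok
(5,5)@ 4/4 ok
All meet the threshold, so the configuration is stable.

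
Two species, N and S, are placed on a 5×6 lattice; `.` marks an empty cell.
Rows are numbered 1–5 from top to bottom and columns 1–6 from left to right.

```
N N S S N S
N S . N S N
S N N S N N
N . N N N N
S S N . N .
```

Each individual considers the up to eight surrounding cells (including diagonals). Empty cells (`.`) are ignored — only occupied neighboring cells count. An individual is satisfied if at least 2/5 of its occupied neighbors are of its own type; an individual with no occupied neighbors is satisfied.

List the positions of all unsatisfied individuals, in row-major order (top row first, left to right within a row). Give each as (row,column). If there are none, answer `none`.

(1,6), (2,2), (2,5), (3,1), (3,4), (4,1), (5,2)

(1,1)N 2/3 satisfied
(1,2)N 2/4 satisfied
(1,3)S 2/4 satisfied
(1,4)S 2/4 satisfied
(1,5)N 2/5 satisfied
(1,6)S 1/3 not
(2,1)N 3/5 satisfied
(2,2)S 2/7 not
(2,4)N 3/7 satisfied
(2,5)S 3/8 not
(2,6)N 3/5 satisfied
(3,1)S 1/4 not
(3,2)N 4/6 satisfied
(3,3)N 4/6 satisfied
(3,4)S 1/7 not
(3,5)N 6/8 satisfied
(3,6)N 4/5 satisfied
(4,1)N 1/4 not
(4,3)N 4/6 satisfied
(4,4)N 6/7 satisfied
(4,5)N 5/6 satisfied
(4,6)N 4/4 satisfied
(5,1)S 1/2 satisfied
(5,2)S 1/4 not
(5,3)N 2/3 satisfied
(5,5)N 3/3 satisfied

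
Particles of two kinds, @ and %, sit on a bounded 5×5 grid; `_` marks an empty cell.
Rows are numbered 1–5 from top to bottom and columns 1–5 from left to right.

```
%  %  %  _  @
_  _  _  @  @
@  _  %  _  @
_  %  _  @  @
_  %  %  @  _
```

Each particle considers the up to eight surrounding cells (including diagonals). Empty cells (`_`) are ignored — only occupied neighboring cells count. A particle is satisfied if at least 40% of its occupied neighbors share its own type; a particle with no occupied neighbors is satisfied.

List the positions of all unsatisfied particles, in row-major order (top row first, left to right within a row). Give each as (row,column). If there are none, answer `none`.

Row 1: (1,1)% 1/1 ✓ · (1,2)% 2/2 ✓ · (1,3)% 1/2 ✓ · (1,5)@ 2/2 ✓
Row 2: (2,4)@ 3/5 ✓ · (2,5)@ 3/3 ✓
Row 3: (3,1)@ 0/1 ✗ · (3,3)% 1/3 ✗ · (3,5)@ 4/4 ✓
Row 4: (4,2)% 3/4 ✓ · (4,4)@ 3/5 ✓ · (4,5)@ 3/3 ✓
Row 5: (5,2)% 2/2 ✓ · (5,3)% 2/4 ✓ · (5,4)@ 2/3 ✓

(3,1), (3,3)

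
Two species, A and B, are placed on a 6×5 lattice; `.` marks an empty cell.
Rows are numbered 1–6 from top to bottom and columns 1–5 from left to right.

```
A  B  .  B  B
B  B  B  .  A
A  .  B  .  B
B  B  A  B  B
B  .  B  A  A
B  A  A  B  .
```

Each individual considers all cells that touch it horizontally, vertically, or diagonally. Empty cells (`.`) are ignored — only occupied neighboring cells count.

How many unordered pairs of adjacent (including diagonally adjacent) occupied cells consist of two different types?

Scan each occupied cell's neighbors to the right and below (and the two forward diagonals) so each pair is counted once.
Row 1: A(1,1)–B(1,2)≠ A(1,1)–B(2,1)≠ A(1,1)–B(2,2)≠ B(1,2)–B(2,2)= B(1,2)–B(2,3)= B(1,2)–B(2,1)= B(1,4)–B(1,5)= B(1,4)–A(2,5)≠ B(1,4)–B(2,3)= B(1,5)–A(2,5)≠  → 5/10 unlike.
Row 2: B(2,1)–B(2,2)= B(2,1)–A(3,1)≠ B(2,2)–B(2,3)= B(2,2)–B(3,3)= B(2,2)–A(3,1)≠ B(2,3)–B(3,3)= A(2,5)–B(3,5)≠  → 3/7 unlike.
Row 3: A(3,1)–B(4,1)≠ A(3,1)–B(4,2)≠ B(3,3)–A(4,3)≠ B(3,3)–B(4,4)= B(3,3)–B(4,2)= B(3,5)–B(4,5)= B(3,5)–B(4,4)=  → 3/7 unlike.
Row 4: B(4,1)–B(4,2)= B(4,1)–B(5,1)= B(4,2)–A(4,3)≠ B(4,2)–B(5,3)= B(4,2)–B(5,1)= A(4,3)–B(4,4)≠ A(4,3)–B(5,3)≠ A(4,3)–A(5,4)= B(4,4)–B(4,5)= B(4,4)–A(5,4)≠ B(4,4)–A(5,5)≠ B(4,4)–B(5,3)= B(4,5)–A(5,5)≠ B(4,5)–A(5,4)≠  → 7/14 unlike.
Row 5: B(5,1)–B(6,1)= B(5,1)–A(6,2)≠ B(5,3)–A(5,4)≠ B(5,3)–A(6,3)≠ B(5,3)–B(6,4)= B(5,3)–A(6,2)≠ A(5,4)–A(5,5)= A(5,4)–B(6,4)≠ A(5,4)–A(6,3)= A(5,5)–B(6,4)≠  → 6/10 unlike.
Row 6: B(6,1)–A(6,2)≠ A(6,2)–A(6,3)= A(6,3)–B(6,4)≠  → 2/3 unlike.
Total adjacent occupied pairs: 51; unlike-type pairs: 26.

26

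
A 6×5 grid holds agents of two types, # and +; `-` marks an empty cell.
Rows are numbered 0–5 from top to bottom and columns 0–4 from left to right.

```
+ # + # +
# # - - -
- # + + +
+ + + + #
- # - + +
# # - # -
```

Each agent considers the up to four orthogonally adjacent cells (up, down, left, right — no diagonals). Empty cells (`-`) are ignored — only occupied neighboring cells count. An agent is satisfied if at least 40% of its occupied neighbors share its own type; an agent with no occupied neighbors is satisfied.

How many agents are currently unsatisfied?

(0,0)+ 0/2 not
(0,1)# 1/3 not
(0,2)+ 0/2 not
(0,3)# 0/2 not
(0,4)+ 0/1 not
(1,0)# 1/2 satisfied
(1,1)# 3/3 satisfied
(2,1)# 1/3 not
(2,2)+ 2/3 satisfied
(2,3)+ 3/3 satisfied
(2,4)+ 1/2 satisfied
(3,0)+ 1/1 satisfied
(3,1)+ 2/4 satisfied
(3,2)+ 3/3 satisfied
(3,3)+ 3/4 satisfied
(3,4)# 0/3 not
(4,1)# 1/2 satisfied
(4,3)+ 2/3 satisfied
(4,4)+ 1/2 satisfied
(5,0)# 1/1 satisfied
(5,1)# 2/2 satisfied
(5,3)# 0/1 not
Unsatisfied: (0,0), (0,1), (0,2), (0,3), (0,4), (2,1), (3,4), (5,3) — 8 in total.

8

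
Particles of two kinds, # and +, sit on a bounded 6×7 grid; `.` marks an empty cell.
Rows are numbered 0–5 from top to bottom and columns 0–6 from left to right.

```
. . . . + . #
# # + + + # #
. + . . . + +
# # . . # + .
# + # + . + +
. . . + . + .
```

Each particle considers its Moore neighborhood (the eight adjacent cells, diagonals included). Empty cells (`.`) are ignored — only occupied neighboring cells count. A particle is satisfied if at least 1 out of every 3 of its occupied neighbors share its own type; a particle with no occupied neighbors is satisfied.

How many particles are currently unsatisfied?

4

(0,4)+ 2/3 ✓
(0,6)# 2/2 ✓
(1,0)# 1/2 ✓
(1,1)# 1/3 ✓
(1,2)+ 2/3 ✓
(1,3)+ 3/3 ✓
(1,4)+ 3/4 ✓
(1,5)# 2/6 ✓
(1,6)# 2/4 ✓
(2,1)+ 1/5 ✗
(2,5)+ 3/6 ✓
(2,6)+ 2/4 ✓
(3,0)# 2/4 ✓
(3,1)# 3/5 ✓
(3,4)# 0/4 ✗
(3,5)+ 4/5 ✓
(4,0)# 2/3 ✓
(4,1)+ 0/4 ✗
(4,2)# 1/4 ✗
(4,3)+ 1/3 ✓
(4,5)+ 3/4 ✓
(4,6)+ 3/3 ✓
(5,3)+ 1/2 ✓
(5,5)+ 2/2 ✓
Unsatisfied: (2,1), (3,4), (4,1), (4,2) — 4 in total.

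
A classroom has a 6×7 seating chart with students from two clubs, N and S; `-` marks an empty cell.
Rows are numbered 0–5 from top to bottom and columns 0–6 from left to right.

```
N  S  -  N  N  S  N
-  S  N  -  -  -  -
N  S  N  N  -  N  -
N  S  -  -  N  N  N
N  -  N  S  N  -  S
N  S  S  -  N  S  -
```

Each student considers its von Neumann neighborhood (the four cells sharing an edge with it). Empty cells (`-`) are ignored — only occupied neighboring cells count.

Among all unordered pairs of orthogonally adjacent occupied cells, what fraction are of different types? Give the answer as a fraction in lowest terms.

13/28

Scan each occupied cell's neighbors to the right and below so each pair is counted once.
Row 0: N(0,0)–S(0,1)≠ S(0,1)–S(1,1)= N(0,3)–N(0,4)= N(0,4)–S(0,5)≠ S(0,5)–N(0,6)≠  → 3/5 unlike.
Row 1: S(1,1)–N(1,2)≠ S(1,1)–S(2,1)= N(1,2)–N(2,2)=  → 1/3 unlike.
Row 2: N(2,0)–S(2,1)≠ N(2,0)–N(3,0)= S(2,1)–N(2,2)≠ S(2,1)–S(3,1)= N(2,2)–N(2,3)= N(2,5)–N(3,5)=  → 2/6 unlike.
Row 3: N(3,0)–S(3,1)≠ N(3,0)–N(4,0)= N(3,4)–N(3,5)= N(3,4)–N(4,4)= N(3,5)–N(3,6)= N(3,6)–S(4,6)≠  → 2/6 unlike.
Row 4: N(4,0)–N(5,0)= N(4,2)–S(4,3)≠ N(4,2)–S(5,2)≠ S(4,3)–N(4,4)≠ N(4,4)–N(5,4)=  → 3/5 unlike.
Row 5: N(5,0)–S(5,1)≠ S(5,1)–S(5,2)= N(5,4)–S(5,5)≠  → 2/3 unlike.
Total adjacent occupied pairs: 28; unlike-type pairs: 13.
13/28 is already in lowest terms.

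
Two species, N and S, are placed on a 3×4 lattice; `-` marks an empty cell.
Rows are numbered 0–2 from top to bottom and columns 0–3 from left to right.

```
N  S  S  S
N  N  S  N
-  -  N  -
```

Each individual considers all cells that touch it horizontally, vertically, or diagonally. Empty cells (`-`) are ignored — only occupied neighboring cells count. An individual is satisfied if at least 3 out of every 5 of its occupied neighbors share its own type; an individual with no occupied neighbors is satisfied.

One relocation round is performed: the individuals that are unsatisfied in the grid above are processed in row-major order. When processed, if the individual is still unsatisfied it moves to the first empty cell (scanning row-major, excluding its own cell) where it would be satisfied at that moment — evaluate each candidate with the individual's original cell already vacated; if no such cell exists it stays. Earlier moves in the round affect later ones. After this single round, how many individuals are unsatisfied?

Initially unsatisfied (in order): (0,1), (1,1), (1,2), (1,3).
  (0,1): no empty cell satisfies it; stays.
  (1,1) → (2,0).
  (1,2): now satisfied by earlier moves; stays.
  (1,3) → (2,1).
Resulting grid:
N S S S
N - S -
N N N -
Unsatisfied now: (0,0), (0,1), (2,2).

3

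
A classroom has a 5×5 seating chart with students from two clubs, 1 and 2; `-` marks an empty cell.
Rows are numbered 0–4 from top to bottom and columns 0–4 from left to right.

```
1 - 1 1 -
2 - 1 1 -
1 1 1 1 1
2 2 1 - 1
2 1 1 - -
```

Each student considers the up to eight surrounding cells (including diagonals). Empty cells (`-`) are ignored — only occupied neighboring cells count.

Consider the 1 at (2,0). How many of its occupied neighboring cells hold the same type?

1

Occupied neighbors of (2,0): (1,0)=2, (2,1)=1, (3,0)=2, (3,1)=2.
Same type (1): 1 of 4.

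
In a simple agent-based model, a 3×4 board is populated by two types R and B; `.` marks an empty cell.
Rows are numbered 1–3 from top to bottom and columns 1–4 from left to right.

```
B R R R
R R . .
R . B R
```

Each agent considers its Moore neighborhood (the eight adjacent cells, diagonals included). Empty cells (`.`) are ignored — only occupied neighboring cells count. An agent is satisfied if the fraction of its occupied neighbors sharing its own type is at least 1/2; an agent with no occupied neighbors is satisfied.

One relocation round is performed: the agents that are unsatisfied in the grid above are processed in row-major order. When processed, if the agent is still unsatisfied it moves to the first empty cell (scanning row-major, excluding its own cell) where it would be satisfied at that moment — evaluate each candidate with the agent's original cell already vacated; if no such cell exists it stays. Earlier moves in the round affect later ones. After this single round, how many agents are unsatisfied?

Initially unsatisfied (in order): (1,1), (3,3), (3,4).
  (1,1): no empty cell satisfies it; stays.
  (3,3): no empty cell satisfies it; stays.
  (3,4) → (2,3).
Resulting grid:
B R R R
R R R .
R . B .
Unsatisfied now: (1,1), (3,3).

2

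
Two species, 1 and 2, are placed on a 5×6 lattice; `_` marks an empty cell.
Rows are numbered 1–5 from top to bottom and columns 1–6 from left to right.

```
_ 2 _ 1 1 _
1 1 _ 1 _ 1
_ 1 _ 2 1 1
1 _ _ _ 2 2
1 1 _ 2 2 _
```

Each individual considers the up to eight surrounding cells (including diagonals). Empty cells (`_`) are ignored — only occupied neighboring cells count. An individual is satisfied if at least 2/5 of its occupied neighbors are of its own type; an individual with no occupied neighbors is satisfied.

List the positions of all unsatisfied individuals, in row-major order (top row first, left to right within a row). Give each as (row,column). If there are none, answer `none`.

Row 1: (1,2)2 0/2 not · (1,4)1 2/2 satisfied · (1,5)1 3/3 satisfied
Row 2: (2,1)1 2/3 satisfied · (2,2)1 2/3 satisfied · (2,4)1 3/4 satisfied · (2,6)1 3/3 satisfied
Row 3: (3,2)1 3/3 satisfied · (3,4)2 1/3 not · (3,5)1 3/6 satisfied · (3,6)1 2/4 satisfied
Row 4: (4,1)1 3/3 satisfied · (4,5)2 4/6 satisfied · (4,6)2 2/4 satisfied
Row 5: (5,1)1 2/2 satisfied · (5,2)1 2/2 satisfied · (5,4)2 2/2 satisfied · (5,5)2 3/3 satisfied

(1,2), (3,4)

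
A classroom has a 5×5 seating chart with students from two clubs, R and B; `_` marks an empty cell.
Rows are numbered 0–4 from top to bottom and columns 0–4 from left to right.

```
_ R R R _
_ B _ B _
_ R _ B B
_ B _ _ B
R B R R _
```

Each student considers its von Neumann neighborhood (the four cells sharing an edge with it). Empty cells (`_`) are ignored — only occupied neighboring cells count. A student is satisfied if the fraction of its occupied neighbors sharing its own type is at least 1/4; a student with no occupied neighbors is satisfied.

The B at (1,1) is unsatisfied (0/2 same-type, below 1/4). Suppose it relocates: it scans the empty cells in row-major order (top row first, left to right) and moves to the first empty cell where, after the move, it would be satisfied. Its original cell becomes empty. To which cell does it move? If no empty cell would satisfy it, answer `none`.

Vacating (1,1). Empty cells in order:
  (0,0): 0/1 same-type → still unsatisfied.
  (0,4): 0/1 same-type → still unsatisfied.
  (1,0): 0/0 same-type → satisfied — stop here.

(1,0)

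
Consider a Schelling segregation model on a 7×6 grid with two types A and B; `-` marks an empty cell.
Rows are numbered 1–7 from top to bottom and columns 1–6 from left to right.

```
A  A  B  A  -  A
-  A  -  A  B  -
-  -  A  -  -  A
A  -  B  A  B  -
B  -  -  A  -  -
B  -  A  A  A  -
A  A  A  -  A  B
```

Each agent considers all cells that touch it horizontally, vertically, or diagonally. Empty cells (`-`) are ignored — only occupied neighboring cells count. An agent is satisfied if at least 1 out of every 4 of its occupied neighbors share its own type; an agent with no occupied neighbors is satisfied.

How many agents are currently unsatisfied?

8

Row 1: (1,1)A 2/2 satisfied · (1,2)A 2/3 satisfied · (1,3)B 0/4 not · (1,4)A 1/3 satisfied · (1,6)A 0/1 not
Row 2: (2,2)A 3/4 satisfied · (2,4)A 2/4 satisfied · (2,5)B 0/4 not
Row 3: (3,3)A 3/4 satisfied · (3,6)A 0/2 not
Row 4: (4,1)A 0/1 not · (4,3)B 0/3 not · (4,4)A 2/4 satisfied · (4,5)B 0/3 not
Row 5: (5,1)B 1/2 satisfied · (5,4)A 4/6 satisfied
Row 6: (6,1)B 1/3 satisfied · (6,3)A 4/4 satisfied · (6,4)A 5/5 satisfied · (6,5)A 3/4 satisfied
Row 7: (7,1)A 1/2 satisfied · (7,2)A 3/4 satisfied · (7,3)A 3/3 satisfied · (7,5)A 2/3 satisfied · (7,6)B 0/2 not
Unsatisfied: (1,3), (1,6), (2,5), (3,6), (4,1), (4,3), (4,5), (7,6) — 8 in total.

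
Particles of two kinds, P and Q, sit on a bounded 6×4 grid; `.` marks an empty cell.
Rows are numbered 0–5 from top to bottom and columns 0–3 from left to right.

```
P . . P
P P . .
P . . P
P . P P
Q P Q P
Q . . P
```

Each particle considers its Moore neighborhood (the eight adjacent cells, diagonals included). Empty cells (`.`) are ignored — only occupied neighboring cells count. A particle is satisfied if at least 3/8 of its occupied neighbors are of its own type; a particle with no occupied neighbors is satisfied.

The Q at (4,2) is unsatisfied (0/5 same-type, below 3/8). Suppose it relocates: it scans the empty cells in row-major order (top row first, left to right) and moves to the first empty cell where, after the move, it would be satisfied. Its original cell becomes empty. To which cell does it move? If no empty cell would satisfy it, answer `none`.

Vacating (4,2). Empty cells in order:
  (0,1): 0/3 same-type → still unsatisfied.
  (0,2): 0/2 same-type → still unsatisfied.
  (1,2): 0/3 same-type → still unsatisfied.
  (1,3): 0/2 same-type → still unsatisfied.
  (2,1): 0/5 same-type → still unsatisfied.
  (2,2): 0/4 same-type → still unsatisfied.
  (3,1): 1/5 same-type → still unsatisfied.
  (5,1): 2/3 same-type → satisfied — stop here.

(5,1)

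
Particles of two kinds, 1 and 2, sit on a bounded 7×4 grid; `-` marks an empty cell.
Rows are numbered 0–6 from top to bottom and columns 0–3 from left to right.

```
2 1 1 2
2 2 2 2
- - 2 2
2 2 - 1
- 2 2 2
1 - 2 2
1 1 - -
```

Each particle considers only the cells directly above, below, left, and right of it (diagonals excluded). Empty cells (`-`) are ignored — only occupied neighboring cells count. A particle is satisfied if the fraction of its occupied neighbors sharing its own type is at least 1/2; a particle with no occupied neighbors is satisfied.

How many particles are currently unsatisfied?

(0,0)2 1/2 ✓
(0,1)1 1/3 ✗
(0,2)1 1/3 ✗
(0,3)2 1/2 ✓
(1,0)2 2/2 ✓
(1,1)2 2/3 ✓
(1,2)2 3/4 ✓
(1,3)2 3/3 ✓
(2,2)2 2/2 ✓
(2,3)2 2/3 ✓
(3,0)2 1/1 ✓
(3,1)2 2/2 ✓
(3,3)1 0/2 ✗
(4,1)2 2/2 ✓
(4,2)2 3/3 ✓
(4,3)2 2/3 ✓
(5,0)1 1/1 ✓
(5,2)2 2/2 ✓
(5,3)2 2/2 ✓
(6,0)1 2/2 ✓
(6,1)1 1/1 ✓
Unsatisfied: (0,1), (0,2), (3,3) — 3 in total.

3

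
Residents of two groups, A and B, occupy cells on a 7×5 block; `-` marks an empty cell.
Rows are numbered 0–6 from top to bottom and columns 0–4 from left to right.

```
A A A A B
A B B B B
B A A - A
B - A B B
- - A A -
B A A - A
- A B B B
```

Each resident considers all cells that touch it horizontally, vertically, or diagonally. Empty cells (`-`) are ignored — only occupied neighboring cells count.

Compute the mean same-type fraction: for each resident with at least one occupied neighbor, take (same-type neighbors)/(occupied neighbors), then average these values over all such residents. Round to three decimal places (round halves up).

(0,0)A 2/3
(0,1)A 3/5
(0,2)A 2/5
(0,3)A 1/5
(0,4)B 2/3
(1,0)A 3/5
(1,1)B 2/8
(1,2)B 2/7
(1,3)B 3/7
(1,4)B 2/4
(2,0)B 2/4
(2,1)A 3/7
(2,2)A 2/6
(2,4)A 0/4
(3,0)B 1/2
(3,2)A 4/5
(3,3)B 1/6
(3,4)B 1/3
(4,2)A 4/5
(4,3)A 4/6
(5,0)B 0/2
(5,1)A 3/5
(5,2)A 4/6
(5,4)A 1/3
(6,1)A 2/4
(6,2)B 1/4
(6,3)B 2/4
(6,4)B 1/2
Sum over 28 residents: 2/3 + 3/5 + 2/5 + 1/5 + 2/3 + 3/5 + 2/8 + 2/7 + 3/7 + 2/4 + 2/4 + 3/7 + 2/6 + 0/4 + 1/2 + 4/5 + 1/6 + 1/3 + 4/5 + 4/6 + 0/2 + 3/5 + 4/6 + 1/3 + 2/4 + 1/4 + 2/4 + 1/2 = 262/21; mean = 262/21 ÷ 28 = 131/294 = 0.445578… → 0.446.

0.446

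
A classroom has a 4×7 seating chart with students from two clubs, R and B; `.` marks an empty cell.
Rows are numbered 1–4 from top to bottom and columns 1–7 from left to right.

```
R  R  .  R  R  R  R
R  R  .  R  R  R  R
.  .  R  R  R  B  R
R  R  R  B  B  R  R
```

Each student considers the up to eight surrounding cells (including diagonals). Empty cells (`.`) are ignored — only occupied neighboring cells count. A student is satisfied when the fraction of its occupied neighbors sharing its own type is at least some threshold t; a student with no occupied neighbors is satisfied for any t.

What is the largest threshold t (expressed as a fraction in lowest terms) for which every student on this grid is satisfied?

(1,1)R 3/3
(1,2)R 3/3
(1,4)R 3/3
(1,5)R 5/5
(1,6)R 5/5
(1,7)R 3/3
(2,1)R 3/3
(2,2)R 4/4
(2,4)R 6/6
(2,5)R 7/8
(2,6)R 7/8
(2,7)R 4/5
(3,3)R 5/6
(3,4)R 5/7
(3,5)R 5/8
(3,6)B 1/8
(3,7)R 4/5
(4,1)R 1/1
(4,2)R 3/3
(4,3)R 3/4
(4,4)B 1/5
(4,5)B 2/5
(4,6)R 3/5
(4,7)R 2/3
The smallest same-type fraction is 1/8 at (3,6), which reduces to 1/8. Any threshold above that leaves this student unsatisfied.

1/8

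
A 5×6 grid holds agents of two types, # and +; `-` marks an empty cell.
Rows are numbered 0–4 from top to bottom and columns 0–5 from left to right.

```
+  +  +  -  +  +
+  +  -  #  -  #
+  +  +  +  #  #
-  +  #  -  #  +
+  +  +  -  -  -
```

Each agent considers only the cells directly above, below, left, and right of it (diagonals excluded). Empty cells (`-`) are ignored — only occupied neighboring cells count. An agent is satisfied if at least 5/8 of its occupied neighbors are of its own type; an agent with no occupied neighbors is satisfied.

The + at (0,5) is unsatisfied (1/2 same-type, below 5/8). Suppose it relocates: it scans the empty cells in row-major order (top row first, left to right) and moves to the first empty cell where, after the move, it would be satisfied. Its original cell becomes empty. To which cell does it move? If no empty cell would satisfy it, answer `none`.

(0,3)

Vacating (0,5). Empty cells in order:
  (0,3): 2/3 same-type → satisfied — stop here.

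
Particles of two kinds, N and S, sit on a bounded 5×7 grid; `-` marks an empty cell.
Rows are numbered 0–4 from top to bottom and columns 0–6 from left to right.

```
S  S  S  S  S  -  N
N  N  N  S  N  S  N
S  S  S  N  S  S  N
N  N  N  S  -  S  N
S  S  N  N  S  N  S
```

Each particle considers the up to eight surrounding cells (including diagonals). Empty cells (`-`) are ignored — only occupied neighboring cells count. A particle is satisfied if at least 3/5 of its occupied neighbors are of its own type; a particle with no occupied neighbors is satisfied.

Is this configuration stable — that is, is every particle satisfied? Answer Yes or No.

No

Row 0: (0,0)S 1/3 ✗ · (0,1)S 2/5 ✗ · (0,2)S 3/5 ✓ · (0,3)S 3/5 ✓ · (0,4)S 3/4 ✓ · (0,6)N 1/2 ✗
Row 1: (1,0)N 1/5 ✗ · (1,1)N 2/8 ✗ · (1,2)N 2/8 ✗ · (1,3)S 5/8 ✓ · (1,4)N 1/7 ✗ · (1,5)S 3/7 ✗ · (1,6)N 2/4 ✗
Row 2: (2,0)S 1/5 ✗ · (2,1)S 2/8 ✗ · (2,2)S 3/8 ✗ · (2,3)N 3/7 ✗ · (2,4)S 5/7 ✓ · (2,5)S 3/7 ✗ · (2,6)N 2/5 ✗
Row 3: (3,0)N 1/5 ✗ · (3,1)N 3/8 ✗ · (3,2)N 4/8 ✗ · (3,3)S 3/7 ✗ · (3,5)S 4/7 ✗ · (3,6)N 2/5 ✗
Row 4: (4,0)S 1/3 ✗ · (4,1)S 1/5 ✗ · (4,2)N 3/5 ✓ · (4,3)N 2/4 ✗ · (4,4)S 2/4 ✗ · (4,5)N 1/4 ✗ · (4,6)S 1/3 ✗
For instance (0,0) has only 1/3 same-type neighbors, below 3/5.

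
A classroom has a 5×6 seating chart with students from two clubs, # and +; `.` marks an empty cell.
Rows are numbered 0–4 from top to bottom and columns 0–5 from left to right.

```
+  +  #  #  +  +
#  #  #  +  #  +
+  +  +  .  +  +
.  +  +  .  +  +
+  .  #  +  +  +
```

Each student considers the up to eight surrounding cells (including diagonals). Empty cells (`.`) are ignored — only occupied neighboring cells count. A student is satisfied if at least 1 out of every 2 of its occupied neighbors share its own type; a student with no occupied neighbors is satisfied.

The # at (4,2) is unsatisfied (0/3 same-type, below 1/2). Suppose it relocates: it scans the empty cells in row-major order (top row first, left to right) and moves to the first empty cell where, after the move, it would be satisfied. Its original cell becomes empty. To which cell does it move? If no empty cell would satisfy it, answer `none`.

Vacating (4,2). Empty cells in order:
  (2,3): 2/7 same-type → still unsatisfied.
  (3,0): 0/4 same-type → still unsatisfied.
  (3,3): 0/6 same-type → still unsatisfied.
  (4,1): 0/3 same-type → still unsatisfied.

none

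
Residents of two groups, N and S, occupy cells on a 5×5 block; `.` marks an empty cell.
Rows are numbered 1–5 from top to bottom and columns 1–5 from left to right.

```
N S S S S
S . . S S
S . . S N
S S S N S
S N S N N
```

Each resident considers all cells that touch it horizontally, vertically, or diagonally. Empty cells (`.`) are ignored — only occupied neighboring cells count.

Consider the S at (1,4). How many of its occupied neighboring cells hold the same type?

Occupied neighbors of (1,4): (1,3)=S, (1,5)=S, (2,4)=S, (2,5)=S.
Same type (S): 4 of 4.

4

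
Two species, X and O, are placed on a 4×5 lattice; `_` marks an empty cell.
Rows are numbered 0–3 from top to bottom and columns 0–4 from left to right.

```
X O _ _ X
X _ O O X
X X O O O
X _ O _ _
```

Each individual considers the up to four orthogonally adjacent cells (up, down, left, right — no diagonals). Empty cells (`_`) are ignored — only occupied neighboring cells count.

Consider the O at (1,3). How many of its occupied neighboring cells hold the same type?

Occupied neighbors of (1,3): (2,3)=O, (1,2)=O, (1,4)=X.
Same type (O): 2 of 3.

2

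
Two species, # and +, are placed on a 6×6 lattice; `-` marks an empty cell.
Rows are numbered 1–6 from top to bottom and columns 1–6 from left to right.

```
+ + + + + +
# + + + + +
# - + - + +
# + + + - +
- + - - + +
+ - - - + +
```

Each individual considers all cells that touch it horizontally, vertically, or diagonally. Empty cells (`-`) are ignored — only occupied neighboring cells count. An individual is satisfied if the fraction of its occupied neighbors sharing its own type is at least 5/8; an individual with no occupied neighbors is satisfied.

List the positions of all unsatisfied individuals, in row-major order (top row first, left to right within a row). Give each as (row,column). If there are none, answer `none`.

Row 1: (1,1)+ 2/3 satisfied · (1,2)+ 4/5 satisfied · (1,3)+ 5/5 satisfied · (1,4)+ 5/5 satisfied · (1,5)+ 5/5 satisfied · (1,6)+ 3/3 satisfied
Row 2: (2,1)# 1/4 not · (2,2)+ 5/7 satisfied · (2,3)+ 6/6 satisfied · (2,4)+ 7/7 satisfied · (2,5)+ 7/7 satisfied · (2,6)+ 5/5 satisfied
Row 3: (3,1)# 2/4 not · (3,3)+ 6/6 satisfied · (3,5)+ 6/6 satisfied · (3,6)+ 4/4 satisfied
Row 4: (4,1)# 1/3 not · (4,2)+ 3/5 not · (4,3)+ 4/4 satisfied · (4,4)+ 4/4 satisfied · (4,6)+ 4/4 satisfied
Row 5: (5,2)+ 3/4 satisfied · (5,5)+ 5/5 satisfied · (5,6)+ 4/4 satisfied
Row 6: (6,1)+ 1/1 satisfied · (6,5)+ 3/3 satisfied · (6,6)+ 3/3 satisfied

(2,1), (3,1), (4,1), (4,2)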